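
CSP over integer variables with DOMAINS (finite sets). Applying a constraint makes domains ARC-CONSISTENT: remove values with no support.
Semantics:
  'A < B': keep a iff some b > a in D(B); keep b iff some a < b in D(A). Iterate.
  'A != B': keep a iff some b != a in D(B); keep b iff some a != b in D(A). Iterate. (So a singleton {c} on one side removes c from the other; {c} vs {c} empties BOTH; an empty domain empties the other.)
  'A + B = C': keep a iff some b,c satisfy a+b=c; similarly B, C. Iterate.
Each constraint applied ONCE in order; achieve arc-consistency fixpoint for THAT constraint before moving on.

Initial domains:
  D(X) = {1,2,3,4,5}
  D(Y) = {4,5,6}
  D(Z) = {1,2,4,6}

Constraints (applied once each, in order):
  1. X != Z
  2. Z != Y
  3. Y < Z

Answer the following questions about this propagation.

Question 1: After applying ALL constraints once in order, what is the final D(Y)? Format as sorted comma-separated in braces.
Constraint 1 (X != Z) on D(X)={1,2,3,4,5} D(Z)={1,2,4,6}: no change
Constraint 2 (Z != Y) on D(Z)={1,2,4,6} D(Y)={4,5,6}: no change
Constraint 3 (Y < Z) on D(Y)={4,5,6} D(Z)={1,2,4,6}: Y {4,5,6}->{4,5}; Z {1,2,4,6}->{6}
So after all 3 constraints: D(Y) = {4,5}

Answer: {4,5}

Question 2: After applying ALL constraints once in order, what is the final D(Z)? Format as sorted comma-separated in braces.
Constraint 1 (X != Z) on D(X)={1,2,3,4,5} D(Z)={1,2,4,6}: no change
Constraint 2 (Z != Y) on D(Z)={1,2,4,6} D(Y)={4,5,6}: no change
Constraint 3 (Y < Z) on D(Y)={4,5,6} D(Z)={1,2,4,6}: Y {4,5,6}->{4,5}; Z {1,2,4,6}->{6}
So after all 3 constraints: D(Z) = {6}

Answer: {6}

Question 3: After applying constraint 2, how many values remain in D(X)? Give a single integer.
Answer: 5

Derivation:
Constraint 1 (X != Z) on D(X)={1,2,3,4,5} D(Z)={1,2,4,6}: no change
Constraint 2 (Z != Y) on D(Z)={1,2,4,6} D(Y)={4,5,6}: no change
So after constraint 2: D(X)={1,2,3,4,5}, size = 5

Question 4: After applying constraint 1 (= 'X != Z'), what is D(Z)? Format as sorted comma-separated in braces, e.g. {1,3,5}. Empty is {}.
Answer: {1,2,4,6}

Derivation:
Constraint 1 (X != Z) on D(X)={1,2,3,4,5} D(Z)={1,2,4,6}: no change
So after constraint 1: D(Z) = {1,2,4,6}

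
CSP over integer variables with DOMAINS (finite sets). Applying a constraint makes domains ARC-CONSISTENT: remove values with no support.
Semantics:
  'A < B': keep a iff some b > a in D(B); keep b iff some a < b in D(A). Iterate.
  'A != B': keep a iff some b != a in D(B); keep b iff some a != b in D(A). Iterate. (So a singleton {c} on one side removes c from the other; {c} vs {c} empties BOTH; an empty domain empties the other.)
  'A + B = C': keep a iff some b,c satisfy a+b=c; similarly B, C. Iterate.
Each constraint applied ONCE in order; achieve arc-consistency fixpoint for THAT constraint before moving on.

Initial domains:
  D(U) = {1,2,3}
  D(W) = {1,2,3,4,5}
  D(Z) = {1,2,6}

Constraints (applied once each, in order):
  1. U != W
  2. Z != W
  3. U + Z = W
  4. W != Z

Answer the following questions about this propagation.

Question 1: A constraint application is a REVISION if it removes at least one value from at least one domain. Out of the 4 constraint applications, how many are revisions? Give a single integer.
Answer: 1

Derivation:
Constraint 1 (U != W) on D(U)={1,2,3} D(W)={1,2,3,4,5}: no change => not a revision
Constraint 2 (Z != W) on D(Z)={1,2,6} D(W)={1,2,3,4,5}: no change => not a revision
Constraint 3 (U + Z = W) on D(U)={1,2,3} D(Z)={1,2,6} D(W)={1,2,3,4,5}: Z {1,2,6}->{1,2}; W {1,2,3,4,5}->{2,3,4,5} => REVISION
Constraint 4 (W != Z) on D(W)={2,3,4,5} D(Z)={1,2}: no change => not a revision
Total revisions = 1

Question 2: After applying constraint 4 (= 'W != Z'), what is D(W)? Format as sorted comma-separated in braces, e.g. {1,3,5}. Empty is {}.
Constraint 1 (U != W) on D(U)={1,2,3} D(W)={1,2,3,4,5}: no change
Constraint 2 (Z != W) on D(Z)={1,2,6} D(W)={1,2,3,4,5}: no change
Constraint 3 (U + Z = W) on D(U)={1,2,3} D(Z)={1,2,6} D(W)={1,2,3,4,5}: Z {1,2,6}->{1,2}; W {1,2,3,4,5}->{2,3,4,5}
Constraint 4 (W != Z) on D(W)={2,3,4,5} D(Z)={1,2}: no change
So after constraint 4: D(W) = {2,3,4,5}

Answer: {2,3,4,5}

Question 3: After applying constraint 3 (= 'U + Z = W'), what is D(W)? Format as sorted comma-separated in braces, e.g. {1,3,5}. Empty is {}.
Constraint 1 (U != W) on D(U)={1,2,3} D(W)={1,2,3,4,5}: no change
Constraint 2 (Z != W) on D(Z)={1,2,6} D(W)={1,2,3,4,5}: no change
Constraint 3 (U + Z = W) on D(U)={1,2,3} D(Z)={1,2,6} D(W)={1,2,3,4,5}: Z {1,2,6}->{1,2}; W {1,2,3,4,5}->{2,3,4,5}
So after constraint 3: D(W) = {2,3,4,5}

Answer: {2,3,4,5}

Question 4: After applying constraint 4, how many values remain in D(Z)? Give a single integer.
Answer: 2

Derivation:
Constraint 1 (U != W) on D(U)={1,2,3} D(W)={1,2,3,4,5}: no change
Constraint 2 (Z != W) on D(Z)={1,2,6} D(W)={1,2,3,4,5}: no change
Constraint 3 (U + Z = W) on D(U)={1,2,3} D(Z)={1,2,6} D(W)={1,2,3,4,5}: Z {1,2,6}->{1,2}; W {1,2,3,4,5}->{2,3,4,5}
Constraint 4 (W != Z) on D(W)={2,3,4,5} D(Z)={1,2}: no change
So after constraint 4: D(Z)={1,2}, size = 2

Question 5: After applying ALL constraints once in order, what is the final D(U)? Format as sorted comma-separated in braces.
Constraint 1 (U != W) on D(U)={1,2,3} D(W)={1,2,3,4,5}: no change
Constraint 2 (Z != W) on D(Z)={1,2,6} D(W)={1,2,3,4,5}: no change
Constraint 3 (U + Z = W) on D(U)={1,2,3} D(Z)={1,2,6} D(W)={1,2,3,4,5}: Z {1,2,6}->{1,2}; W {1,2,3,4,5}->{2,3,4,5}
Constraint 4 (W != Z) on D(W)={2,3,4,5} D(Z)={1,2}: no change
So after all 4 constraints: D(U) = {1,2,3}

Answer: {1,2,3}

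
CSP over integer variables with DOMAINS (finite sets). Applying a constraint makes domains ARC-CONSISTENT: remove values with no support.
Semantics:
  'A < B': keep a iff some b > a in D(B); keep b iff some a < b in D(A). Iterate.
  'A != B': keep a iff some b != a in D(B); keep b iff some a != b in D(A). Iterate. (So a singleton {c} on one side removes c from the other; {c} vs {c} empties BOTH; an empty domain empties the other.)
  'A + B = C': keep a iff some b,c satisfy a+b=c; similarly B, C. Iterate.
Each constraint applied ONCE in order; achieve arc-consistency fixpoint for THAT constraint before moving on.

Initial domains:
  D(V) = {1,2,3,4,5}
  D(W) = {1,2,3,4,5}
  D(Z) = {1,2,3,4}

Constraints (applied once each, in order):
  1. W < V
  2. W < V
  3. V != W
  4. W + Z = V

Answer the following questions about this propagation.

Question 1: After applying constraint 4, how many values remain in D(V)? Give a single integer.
Answer: 4

Derivation:
Constraint 1 (W < V) on D(W)={1,2,3,4,5} D(V)={1,2,3,4,5}: W {1,2,3,4,5}->{1,2,3,4}; V {1,2,3,4,5}->{2,3,4,5}
Constraint 2 (W < V) on D(W)={1,2,3,4} D(V)={2,3,4,5}: no change
Constraint 3 (V != W) on D(V)={2,3,4,5} D(W)={1,2,3,4}: no change
Constraint 4 (W + Z = V) on D(W)={1,2,3,4} D(Z)={1,2,3,4} D(V)={2,3,4,5}: no change
So after constraint 4: D(V)={2,3,4,5}, size = 4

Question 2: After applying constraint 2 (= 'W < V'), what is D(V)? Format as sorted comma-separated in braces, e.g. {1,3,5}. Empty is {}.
Answer: {2,3,4,5}

Derivation:
Constraint 1 (W < V) on D(W)={1,2,3,4,5} D(V)={1,2,3,4,5}: W {1,2,3,4,5}->{1,2,3,4}; V {1,2,3,4,5}->{2,3,4,5}
Constraint 2 (W < V) on D(W)={1,2,3,4} D(V)={2,3,4,5}: no change
So after constraint 2: D(V) = {2,3,4,5}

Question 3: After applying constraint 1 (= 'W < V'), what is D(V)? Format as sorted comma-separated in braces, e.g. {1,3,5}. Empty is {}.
Answer: {2,3,4,5}

Derivation:
Constraint 1 (W < V) on D(W)={1,2,3,4,5} D(V)={1,2,3,4,5}: W {1,2,3,4,5}->{1,2,3,4}; V {1,2,3,4,5}->{2,3,4,5}
So after constraint 1: D(V) = {2,3,4,5}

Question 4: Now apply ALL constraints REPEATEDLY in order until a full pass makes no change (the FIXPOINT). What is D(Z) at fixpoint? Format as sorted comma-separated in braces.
pass 0 (initial): D(Z)={1,2,3,4}
pass 1: V {1,2,3,4,5}->{2,3,4,5}; W {1,2,3,4,5}->{1,2,3,4}
pass 2: no change
Fixpoint after 2 passes: D(Z) = {1,2,3,4}

Answer: {1,2,3,4}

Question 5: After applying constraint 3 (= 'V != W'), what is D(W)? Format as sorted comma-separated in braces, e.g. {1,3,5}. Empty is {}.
Constraint 1 (W < V) on D(W)={1,2,3,4,5} D(V)={1,2,3,4,5}: W {1,2,3,4,5}->{1,2,3,4}; V {1,2,3,4,5}->{2,3,4,5}
Constraint 2 (W < V) on D(W)={1,2,3,4} D(V)={2,3,4,5}: no change
Constraint 3 (V != W) on D(V)={2,3,4,5} D(W)={1,2,3,4}: no change
So after constraint 3: D(W) = {1,2,3,4}

Answer: {1,2,3,4}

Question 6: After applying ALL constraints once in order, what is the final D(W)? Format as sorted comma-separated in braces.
Answer: {1,2,3,4}

Derivation:
Constraint 1 (W < V) on D(W)={1,2,3,4,5} D(V)={1,2,3,4,5}: W {1,2,3,4,5}->{1,2,3,4}; V {1,2,3,4,5}->{2,3,4,5}
Constraint 2 (W < V) on D(W)={1,2,3,4} D(V)={2,3,4,5}: no change
Constraint 3 (V != W) on D(V)={2,3,4,5} D(W)={1,2,3,4}: no change
Constraint 4 (W + Z = V) on D(W)={1,2,3,4} D(Z)={1,2,3,4} D(V)={2,3,4,5}: no change
So after all 4 constraints: D(W) = {1,2,3,4}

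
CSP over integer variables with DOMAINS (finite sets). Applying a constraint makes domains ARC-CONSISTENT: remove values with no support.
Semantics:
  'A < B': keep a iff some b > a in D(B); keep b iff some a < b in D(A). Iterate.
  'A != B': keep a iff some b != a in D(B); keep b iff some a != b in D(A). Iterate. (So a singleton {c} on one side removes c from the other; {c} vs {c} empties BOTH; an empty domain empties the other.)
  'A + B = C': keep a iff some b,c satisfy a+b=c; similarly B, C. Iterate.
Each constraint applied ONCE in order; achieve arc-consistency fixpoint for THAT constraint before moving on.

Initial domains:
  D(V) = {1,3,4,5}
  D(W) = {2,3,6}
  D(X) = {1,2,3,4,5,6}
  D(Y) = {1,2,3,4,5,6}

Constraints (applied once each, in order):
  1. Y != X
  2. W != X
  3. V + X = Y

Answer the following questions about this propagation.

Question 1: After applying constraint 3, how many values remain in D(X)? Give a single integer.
Answer: 5

Derivation:
Constraint 1 (Y != X) on D(Y)={1,2,3,4,5,6} D(X)={1,2,3,4,5,6}: no change
Constraint 2 (W != X) on D(W)={2,3,6} D(X)={1,2,3,4,5,6}: no change
Constraint 3 (V + X = Y) on D(V)={1,3,4,5} D(X)={1,2,3,4,5,6} D(Y)={1,2,3,4,5,6}: X {1,2,3,4,5,6}->{1,2,3,4,5}; Y {1,2,3,4,5,6}->{2,3,4,5,6}
So after constraint 3: D(X)={1,2,3,4,5}, size = 5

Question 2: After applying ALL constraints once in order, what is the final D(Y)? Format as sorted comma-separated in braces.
Constraint 1 (Y != X) on D(Y)={1,2,3,4,5,6} D(X)={1,2,3,4,5,6}: no change
Constraint 2 (W != X) on D(W)={2,3,6} D(X)={1,2,3,4,5,6}: no change
Constraint 3 (V + X = Y) on D(V)={1,3,4,5} D(X)={1,2,3,4,5,6} D(Y)={1,2,3,4,5,6}: X {1,2,3,4,5,6}->{1,2,3,4,5}; Y {1,2,3,4,5,6}->{2,3,4,5,6}
So after all 3 constraints: D(Y) = {2,3,4,5,6}

Answer: {2,3,4,5,6}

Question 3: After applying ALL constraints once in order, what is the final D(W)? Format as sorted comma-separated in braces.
Constraint 1 (Y != X) on D(Y)={1,2,3,4,5,6} D(X)={1,2,3,4,5,6}: no change
Constraint 2 (W != X) on D(W)={2,3,6} D(X)={1,2,3,4,5,6}: no change
Constraint 3 (V + X = Y) on D(V)={1,3,4,5} D(X)={1,2,3,4,5,6} D(Y)={1,2,3,4,5,6}: X {1,2,3,4,5,6}->{1,2,3,4,5}; Y {1,2,3,4,5,6}->{2,3,4,5,6}
So after all 3 constraints: D(W) = {2,3,6}

Answer: {2,3,6}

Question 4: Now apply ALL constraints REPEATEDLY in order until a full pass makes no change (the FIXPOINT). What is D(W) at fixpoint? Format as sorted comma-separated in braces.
pass 0 (initial): D(W)={2,3,6}
pass 1: X {1,2,3,4,5,6}->{1,2,3,4,5}; Y {1,2,3,4,5,6}->{2,3,4,5,6}
pass 2: no change
Fixpoint after 2 passes: D(W) = {2,3,6}

Answer: {2,3,6}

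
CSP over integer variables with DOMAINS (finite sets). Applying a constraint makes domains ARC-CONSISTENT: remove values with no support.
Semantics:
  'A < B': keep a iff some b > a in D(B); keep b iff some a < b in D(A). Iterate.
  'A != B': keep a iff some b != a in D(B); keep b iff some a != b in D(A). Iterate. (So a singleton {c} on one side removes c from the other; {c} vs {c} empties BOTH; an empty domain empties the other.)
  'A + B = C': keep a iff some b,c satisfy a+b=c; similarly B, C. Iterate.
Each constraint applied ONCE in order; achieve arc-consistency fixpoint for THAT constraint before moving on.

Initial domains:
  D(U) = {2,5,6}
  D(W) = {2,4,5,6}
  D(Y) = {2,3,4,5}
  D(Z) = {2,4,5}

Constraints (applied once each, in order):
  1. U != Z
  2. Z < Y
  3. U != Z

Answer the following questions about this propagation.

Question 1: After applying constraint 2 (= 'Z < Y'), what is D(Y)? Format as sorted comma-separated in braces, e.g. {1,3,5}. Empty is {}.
Constraint 1 (U != Z) on D(U)={2,5,6} D(Z)={2,4,5}: no change
Constraint 2 (Z < Y) on D(Z)={2,4,5} D(Y)={2,3,4,5}: Z {2,4,5}->{2,4}; Y {2,3,4,5}->{3,4,5}
So after constraint 2: D(Y) = {3,4,5}

Answer: {3,4,5}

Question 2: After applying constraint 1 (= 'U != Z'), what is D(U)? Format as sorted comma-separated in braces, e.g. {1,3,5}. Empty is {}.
Answer: {2,5,6}

Derivation:
Constraint 1 (U != Z) on D(U)={2,5,6} D(Z)={2,4,5}: no change
So after constraint 1: D(U) = {2,5,6}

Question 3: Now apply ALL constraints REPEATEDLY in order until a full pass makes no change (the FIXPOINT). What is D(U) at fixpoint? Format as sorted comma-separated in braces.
pass 0 (initial): D(U)={2,5,6}
pass 1: Y {2,3,4,5}->{3,4,5}; Z {2,4,5}->{2,4}
pass 2: no change
Fixpoint after 2 passes: D(U) = {2,5,6}

Answer: {2,5,6}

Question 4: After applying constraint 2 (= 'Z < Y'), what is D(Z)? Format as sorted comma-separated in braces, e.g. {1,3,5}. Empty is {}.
Answer: {2,4}

Derivation:
Constraint 1 (U != Z) on D(U)={2,5,6} D(Z)={2,4,5}: no change
Constraint 2 (Z < Y) on D(Z)={2,4,5} D(Y)={2,3,4,5}: Z {2,4,5}->{2,4}; Y {2,3,4,5}->{3,4,5}
So after constraint 2: D(Z) = {2,4}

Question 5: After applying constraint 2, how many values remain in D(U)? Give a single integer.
Constraint 1 (U != Z) on D(U)={2,5,6} D(Z)={2,4,5}: no change
Constraint 2 (Z < Y) on D(Z)={2,4,5} D(Y)={2,3,4,5}: Z {2,4,5}->{2,4}; Y {2,3,4,5}->{3,4,5}
So after constraint 2: D(U)={2,5,6}, size = 3

Answer: 3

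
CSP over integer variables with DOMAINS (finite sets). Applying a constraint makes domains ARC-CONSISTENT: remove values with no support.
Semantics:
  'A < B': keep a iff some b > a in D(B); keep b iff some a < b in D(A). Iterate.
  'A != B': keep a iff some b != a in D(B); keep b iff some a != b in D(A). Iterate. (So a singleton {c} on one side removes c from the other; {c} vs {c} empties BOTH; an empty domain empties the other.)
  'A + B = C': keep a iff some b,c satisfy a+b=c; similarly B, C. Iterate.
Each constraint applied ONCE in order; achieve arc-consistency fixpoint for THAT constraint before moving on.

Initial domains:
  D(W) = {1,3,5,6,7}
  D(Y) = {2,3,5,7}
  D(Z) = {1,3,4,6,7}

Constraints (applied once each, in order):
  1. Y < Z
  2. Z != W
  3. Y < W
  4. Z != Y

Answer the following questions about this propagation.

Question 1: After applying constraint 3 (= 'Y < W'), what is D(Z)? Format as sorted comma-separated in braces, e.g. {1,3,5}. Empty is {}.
Constraint 1 (Y < Z) on D(Y)={2,3,5,7} D(Z)={1,3,4,6,7}: Y {2,3,5,7}->{2,3,5}; Z {1,3,4,6,7}->{3,4,6,7}
Constraint 2 (Z != W) on D(Z)={3,4,6,7} D(W)={1,3,5,6,7}: no change
Constraint 3 (Y < W) on D(Y)={2,3,5} D(W)={1,3,5,6,7}: W {1,3,5,6,7}->{3,5,6,7}
So after constraint 3: D(Z) = {3,4,6,7}

Answer: {3,4,6,7}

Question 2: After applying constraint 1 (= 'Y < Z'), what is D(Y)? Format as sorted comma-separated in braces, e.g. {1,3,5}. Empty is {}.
Answer: {2,3,5}

Derivation:
Constraint 1 (Y < Z) on D(Y)={2,3,5,7} D(Z)={1,3,4,6,7}: Y {2,3,5,7}->{2,3,5}; Z {1,3,4,6,7}->{3,4,6,7}
So after constraint 1: D(Y) = {2,3,5}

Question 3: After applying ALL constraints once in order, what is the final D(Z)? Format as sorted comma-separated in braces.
Answer: {3,4,6,7}

Derivation:
Constraint 1 (Y < Z) on D(Y)={2,3,5,7} D(Z)={1,3,4,6,7}: Y {2,3,5,7}->{2,3,5}; Z {1,3,4,6,7}->{3,4,6,7}
Constraint 2 (Z != W) on D(Z)={3,4,6,7} D(W)={1,3,5,6,7}: no change
Constraint 3 (Y < W) on D(Y)={2,3,5} D(W)={1,3,5,6,7}: W {1,3,5,6,7}->{3,5,6,7}
Constraint 4 (Z != Y) on D(Z)={3,4,6,7} D(Y)={2,3,5}: no change
So after all 4 constraints: D(Z) = {3,4,6,7}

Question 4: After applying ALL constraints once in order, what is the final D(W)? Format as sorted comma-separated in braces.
Constraint 1 (Y < Z) on D(Y)={2,3,5,7} D(Z)={1,3,4,6,7}: Y {2,3,5,7}->{2,3,5}; Z {1,3,4,6,7}->{3,4,6,7}
Constraint 2 (Z != W) on D(Z)={3,4,6,7} D(W)={1,3,5,6,7}: no change
Constraint 3 (Y < W) on D(Y)={2,3,5} D(W)={1,3,5,6,7}: W {1,3,5,6,7}->{3,5,6,7}
Constraint 4 (Z != Y) on D(Z)={3,4,6,7} D(Y)={2,3,5}: no change
So after all 4 constraints: D(W) = {3,5,6,7}

Answer: {3,5,6,7}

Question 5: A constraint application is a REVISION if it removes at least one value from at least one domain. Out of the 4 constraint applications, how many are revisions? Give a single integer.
Constraint 1 (Y < Z) on D(Y)={2,3,5,7} D(Z)={1,3,4,6,7}: Y {2,3,5,7}->{2,3,5}; Z {1,3,4,6,7}->{3,4,6,7} => REVISION
Constraint 2 (Z != W) on D(Z)={3,4,6,7} D(W)={1,3,5,6,7}: no change => not a revision
Constraint 3 (Y < W) on D(Y)={2,3,5} D(W)={1,3,5,6,7}: W {1,3,5,6,7}->{3,5,6,7} => REVISION
Constraint 4 (Z != Y) on D(Z)={3,4,6,7} D(Y)={2,3,5}: no change => not a revision
Total revisions = 2

Answer: 2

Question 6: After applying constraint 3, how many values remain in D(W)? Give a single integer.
Answer: 4

Derivation:
Constraint 1 (Y < Z) on D(Y)={2,3,5,7} D(Z)={1,3,4,6,7}: Y {2,3,5,7}->{2,3,5}; Z {1,3,4,6,7}->{3,4,6,7}
Constraint 2 (Z != W) on D(Z)={3,4,6,7} D(W)={1,3,5,6,7}: no change
Constraint 3 (Y < W) on D(Y)={2,3,5} D(W)={1,3,5,6,7}: W {1,3,5,6,7}->{3,5,6,7}
So after constraint 3: D(W)={3,5,6,7}, size = 4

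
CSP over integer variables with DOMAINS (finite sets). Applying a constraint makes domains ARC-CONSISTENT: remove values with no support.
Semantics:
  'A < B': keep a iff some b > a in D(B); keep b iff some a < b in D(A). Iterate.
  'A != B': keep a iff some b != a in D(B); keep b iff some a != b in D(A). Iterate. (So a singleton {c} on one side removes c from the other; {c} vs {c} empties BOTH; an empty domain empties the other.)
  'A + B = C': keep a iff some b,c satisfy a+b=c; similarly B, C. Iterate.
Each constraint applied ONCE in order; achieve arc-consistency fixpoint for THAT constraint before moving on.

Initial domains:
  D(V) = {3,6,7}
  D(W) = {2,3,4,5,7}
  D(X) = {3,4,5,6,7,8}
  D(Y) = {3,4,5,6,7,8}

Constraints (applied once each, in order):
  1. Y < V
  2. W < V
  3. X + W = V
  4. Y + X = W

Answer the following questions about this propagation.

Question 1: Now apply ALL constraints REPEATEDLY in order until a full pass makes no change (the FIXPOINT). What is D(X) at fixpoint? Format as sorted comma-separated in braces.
Answer: {}

Derivation:
pass 0 (initial): D(X)={3,4,5,6,7,8}
pass 1: V {3,6,7}->{6,7}; W {2,3,4,5,7}->{}; X {3,4,5,6,7,8}->{}; Y {3,4,5,6,7,8}->{}
pass 2: V {6,7}->{}
pass 3: no change
Fixpoint after 3 passes: D(X) = {}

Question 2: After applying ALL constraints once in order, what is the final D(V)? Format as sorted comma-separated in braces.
Answer: {6,7}

Derivation:
Constraint 1 (Y < V) on D(Y)={3,4,5,6,7,8} D(V)={3,6,7}: Y {3,4,5,6,7,8}->{3,4,5,6}; V {3,6,7}->{6,7}
Constraint 2 (W < V) on D(W)={2,3,4,5,7} D(V)={6,7}: W {2,3,4,5,7}->{2,3,4,5}
Constraint 3 (X + W = V) on D(X)={3,4,5,6,7,8} D(W)={2,3,4,5} D(V)={6,7}: X {3,4,5,6,7,8}->{3,4,5}; W {2,3,4,5}->{2,3,4}
Constraint 4 (Y + X = W) on D(Y)={3,4,5,6} D(X)={3,4,5} D(W)={2,3,4}: Y {3,4,5,6}->{}; X {3,4,5}->{}; W {2,3,4}->{}
So after all 4 constraints: D(V) = {6,7}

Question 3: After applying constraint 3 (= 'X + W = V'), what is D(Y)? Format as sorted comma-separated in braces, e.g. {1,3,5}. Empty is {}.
Answer: {3,4,5,6}

Derivation:
Constraint 1 (Y < V) on D(Y)={3,4,5,6,7,8} D(V)={3,6,7}: Y {3,4,5,6,7,8}->{3,4,5,6}; V {3,6,7}->{6,7}
Constraint 2 (W < V) on D(W)={2,3,4,5,7} D(V)={6,7}: W {2,3,4,5,7}->{2,3,4,5}
Constraint 3 (X + W = V) on D(X)={3,4,5,6,7,8} D(W)={2,3,4,5} D(V)={6,7}: X {3,4,5,6,7,8}->{3,4,5}; W {2,3,4,5}->{2,3,4}
So after constraint 3: D(Y) = {3,4,5,6}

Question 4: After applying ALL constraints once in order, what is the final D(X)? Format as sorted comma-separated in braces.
Answer: {}

Derivation:
Constraint 1 (Y < V) on D(Y)={3,4,5,6,7,8} D(V)={3,6,7}: Y {3,4,5,6,7,8}->{3,4,5,6}; V {3,6,7}->{6,7}
Constraint 2 (W < V) on D(W)={2,3,4,5,7} D(V)={6,7}: W {2,3,4,5,7}->{2,3,4,5}
Constraint 3 (X + W = V) on D(X)={3,4,5,6,7,8} D(W)={2,3,4,5} D(V)={6,7}: X {3,4,5,6,7,8}->{3,4,5}; W {2,3,4,5}->{2,3,4}
Constraint 4 (Y + X = W) on D(Y)={3,4,5,6} D(X)={3,4,5} D(W)={2,3,4}: Y {3,4,5,6}->{}; X {3,4,5}->{}; W {2,3,4}->{}
So after all 4 constraints: D(X) = {}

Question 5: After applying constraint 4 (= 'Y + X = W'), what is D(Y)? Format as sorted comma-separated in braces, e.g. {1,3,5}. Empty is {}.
Answer: {}

Derivation:
Constraint 1 (Y < V) on D(Y)={3,4,5,6,7,8} D(V)={3,6,7}: Y {3,4,5,6,7,8}->{3,4,5,6}; V {3,6,7}->{6,7}
Constraint 2 (W < V) on D(W)={2,3,4,5,7} D(V)={6,7}: W {2,3,4,5,7}->{2,3,4,5}
Constraint 3 (X + W = V) on D(X)={3,4,5,6,7,8} D(W)={2,3,4,5} D(V)={6,7}: X {3,4,5,6,7,8}->{3,4,5}; W {2,3,4,5}->{2,3,4}
Constraint 4 (Y + X = W) on D(Y)={3,4,5,6} D(X)={3,4,5} D(W)={2,3,4}: Y {3,4,5,6}->{}; X {3,4,5}->{}; W {2,3,4}->{}
So after constraint 4: D(Y) = {}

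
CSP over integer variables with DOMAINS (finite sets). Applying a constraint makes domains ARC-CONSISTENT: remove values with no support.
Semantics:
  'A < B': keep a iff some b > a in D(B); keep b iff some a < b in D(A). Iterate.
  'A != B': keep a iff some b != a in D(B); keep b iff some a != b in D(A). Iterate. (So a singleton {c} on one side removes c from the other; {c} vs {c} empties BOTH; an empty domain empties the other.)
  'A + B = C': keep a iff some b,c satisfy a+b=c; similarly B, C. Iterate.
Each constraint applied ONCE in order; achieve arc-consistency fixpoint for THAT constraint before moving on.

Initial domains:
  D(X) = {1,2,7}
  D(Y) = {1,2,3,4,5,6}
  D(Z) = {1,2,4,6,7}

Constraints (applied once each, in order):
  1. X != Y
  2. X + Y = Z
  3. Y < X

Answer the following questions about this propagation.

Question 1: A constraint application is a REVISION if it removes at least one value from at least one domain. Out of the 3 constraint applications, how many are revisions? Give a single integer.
Answer: 2

Derivation:
Constraint 1 (X != Y) on D(X)={1,2,7} D(Y)={1,2,3,4,5,6}: no change => not a revision
Constraint 2 (X + Y = Z) on D(X)={1,2,7} D(Y)={1,2,3,4,5,6} D(Z)={1,2,4,6,7}: X {1,2,7}->{1,2}; Z {1,2,4,6,7}->{2,4,6,7} => REVISION
Constraint 3 (Y < X) on D(Y)={1,2,3,4,5,6} D(X)={1,2}: Y {1,2,3,4,5,6}->{1}; X {1,2}->{2} => REVISION
Total revisions = 2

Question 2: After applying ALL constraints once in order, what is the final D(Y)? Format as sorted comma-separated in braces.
Answer: {1}

Derivation:
Constraint 1 (X != Y) on D(X)={1,2,7} D(Y)={1,2,3,4,5,6}: no change
Constraint 2 (X + Y = Z) on D(X)={1,2,7} D(Y)={1,2,3,4,5,6} D(Z)={1,2,4,6,7}: X {1,2,7}->{1,2}; Z {1,2,4,6,7}->{2,4,6,7}
Constraint 3 (Y < X) on D(Y)={1,2,3,4,5,6} D(X)={1,2}: Y {1,2,3,4,5,6}->{1}; X {1,2}->{2}
So after all 3 constraints: D(Y) = {1}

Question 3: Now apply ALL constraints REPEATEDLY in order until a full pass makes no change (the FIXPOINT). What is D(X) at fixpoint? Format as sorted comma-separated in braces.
pass 0 (initial): D(X)={1,2,7}
pass 1: X {1,2,7}->{2}; Y {1,2,3,4,5,6}->{1}; Z {1,2,4,6,7}->{2,4,6,7}
pass 2: X {2}->{}; Y {1}->{}; Z {2,4,6,7}->{}
pass 3: no change
Fixpoint after 3 passes: D(X) = {}

Answer: {}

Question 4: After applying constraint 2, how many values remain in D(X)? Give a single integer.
Answer: 2

Derivation:
Constraint 1 (X != Y) on D(X)={1,2,7} D(Y)={1,2,3,4,5,6}: no change
Constraint 2 (X + Y = Z) on D(X)={1,2,7} D(Y)={1,2,3,4,5,6} D(Z)={1,2,4,6,7}: X {1,2,7}->{1,2}; Z {1,2,4,6,7}->{2,4,6,7}
So after constraint 2: D(X)={1,2}, size = 2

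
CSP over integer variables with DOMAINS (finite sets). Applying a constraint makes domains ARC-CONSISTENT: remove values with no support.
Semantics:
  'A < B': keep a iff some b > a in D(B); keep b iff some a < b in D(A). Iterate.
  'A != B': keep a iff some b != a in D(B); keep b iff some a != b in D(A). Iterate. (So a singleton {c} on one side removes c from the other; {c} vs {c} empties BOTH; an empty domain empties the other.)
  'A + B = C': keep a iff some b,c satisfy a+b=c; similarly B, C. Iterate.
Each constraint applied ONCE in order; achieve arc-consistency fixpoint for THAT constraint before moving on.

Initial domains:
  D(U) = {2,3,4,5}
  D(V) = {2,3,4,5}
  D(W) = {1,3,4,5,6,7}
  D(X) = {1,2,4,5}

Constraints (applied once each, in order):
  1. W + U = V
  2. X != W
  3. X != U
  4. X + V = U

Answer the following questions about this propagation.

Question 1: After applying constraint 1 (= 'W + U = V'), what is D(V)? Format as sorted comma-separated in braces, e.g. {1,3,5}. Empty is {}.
Constraint 1 (W + U = V) on D(W)={1,3,4,5,6,7} D(U)={2,3,4,5} D(V)={2,3,4,5}: W {1,3,4,5,6,7}->{1,3}; U {2,3,4,5}->{2,3,4}; V {2,3,4,5}->{3,4,5}
So after constraint 1: D(V) = {3,4,5}

Answer: {3,4,5}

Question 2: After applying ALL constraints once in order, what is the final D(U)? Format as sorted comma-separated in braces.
Answer: {4}

Derivation:
Constraint 1 (W + U = V) on D(W)={1,3,4,5,6,7} D(U)={2,3,4,5} D(V)={2,3,4,5}: W {1,3,4,5,6,7}->{1,3}; U {2,3,4,5}->{2,3,4}; V {2,3,4,5}->{3,4,5}
Constraint 2 (X != W) on D(X)={1,2,4,5} D(W)={1,3}: no change
Constraint 3 (X != U) on D(X)={1,2,4,5} D(U)={2,3,4}: no change
Constraint 4 (X + V = U) on D(X)={1,2,4,5} D(V)={3,4,5} D(U)={2,3,4}: X {1,2,4,5}->{1}; V {3,4,5}->{3}; U {2,3,4}->{4}
So after all 4 constraints: D(U) = {4}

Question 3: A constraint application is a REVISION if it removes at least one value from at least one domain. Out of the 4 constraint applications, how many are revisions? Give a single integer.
Answer: 2

Derivation:
Constraint 1 (W + U = V) on D(W)={1,3,4,5,6,7} D(U)={2,3,4,5} D(V)={2,3,4,5}: W {1,3,4,5,6,7}->{1,3}; U {2,3,4,5}->{2,3,4}; V {2,3,4,5}->{3,4,5} => REVISION
Constraint 2 (X != W) on D(X)={1,2,4,5} D(W)={1,3}: no change => not a revision
Constraint 3 (X != U) on D(X)={1,2,4,5} D(U)={2,3,4}: no change => not a revision
Constraint 4 (X + V = U) on D(X)={1,2,4,5} D(V)={3,4,5} D(U)={2,3,4}: X {1,2,4,5}->{1}; V {3,4,5}->{3}; U {2,3,4}->{4} => REVISION
Total revisions = 2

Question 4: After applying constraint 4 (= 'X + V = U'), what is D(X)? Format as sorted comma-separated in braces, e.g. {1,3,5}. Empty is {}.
Answer: {1}

Derivation:
Constraint 1 (W + U = V) on D(W)={1,3,4,5,6,7} D(U)={2,3,4,5} D(V)={2,3,4,5}: W {1,3,4,5,6,7}->{1,3}; U {2,3,4,5}->{2,3,4}; V {2,3,4,5}->{3,4,5}
Constraint 2 (X != W) on D(X)={1,2,4,5} D(W)={1,3}: no change
Constraint 3 (X != U) on D(X)={1,2,4,5} D(U)={2,3,4}: no change
Constraint 4 (X + V = U) on D(X)={1,2,4,5} D(V)={3,4,5} D(U)={2,3,4}: X {1,2,4,5}->{1}; V {3,4,5}->{3}; U {2,3,4}->{4}
So after constraint 4: D(X) = {1}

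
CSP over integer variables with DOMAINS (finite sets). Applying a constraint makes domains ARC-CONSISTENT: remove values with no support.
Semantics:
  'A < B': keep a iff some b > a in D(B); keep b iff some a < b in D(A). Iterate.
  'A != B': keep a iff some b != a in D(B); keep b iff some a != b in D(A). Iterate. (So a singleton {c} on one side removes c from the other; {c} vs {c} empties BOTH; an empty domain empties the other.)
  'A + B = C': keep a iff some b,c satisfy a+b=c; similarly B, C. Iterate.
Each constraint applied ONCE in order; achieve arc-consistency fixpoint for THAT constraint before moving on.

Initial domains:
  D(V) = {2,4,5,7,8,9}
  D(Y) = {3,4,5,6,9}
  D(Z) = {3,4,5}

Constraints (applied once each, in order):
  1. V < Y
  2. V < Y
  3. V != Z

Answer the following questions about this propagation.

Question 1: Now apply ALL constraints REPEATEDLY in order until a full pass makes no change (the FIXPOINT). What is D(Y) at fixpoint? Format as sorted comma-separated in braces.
pass 0 (initial): D(Y)={3,4,5,6,9}
pass 1: V {2,4,5,7,8,9}->{2,4,5,7,8}
pass 2: no change
Fixpoint after 2 passes: D(Y) = {3,4,5,6,9}

Answer: {3,4,5,6,9}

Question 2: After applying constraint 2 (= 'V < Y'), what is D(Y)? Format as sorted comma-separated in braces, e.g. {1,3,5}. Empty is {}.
Constraint 1 (V < Y) on D(V)={2,4,5,7,8,9} D(Y)={3,4,5,6,9}: V {2,4,5,7,8,9}->{2,4,5,7,8}
Constraint 2 (V < Y) on D(V)={2,4,5,7,8} D(Y)={3,4,5,6,9}: no change
So after constraint 2: D(Y) = {3,4,5,6,9}

Answer: {3,4,5,6,9}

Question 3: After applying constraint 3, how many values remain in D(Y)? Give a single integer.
Constraint 1 (V < Y) on D(V)={2,4,5,7,8,9} D(Y)={3,4,5,6,9}: V {2,4,5,7,8,9}->{2,4,5,7,8}
Constraint 2 (V < Y) on D(V)={2,4,5,7,8} D(Y)={3,4,5,6,9}: no change
Constraint 3 (V != Z) on D(V)={2,4,5,7,8} D(Z)={3,4,5}: no change
So after constraint 3: D(Y)={3,4,5,6,9}, size = 5

Answer: 5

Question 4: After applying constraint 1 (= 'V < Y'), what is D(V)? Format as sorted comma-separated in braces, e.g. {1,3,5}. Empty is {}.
Constraint 1 (V < Y) on D(V)={2,4,5,7,8,9} D(Y)={3,4,5,6,9}: V {2,4,5,7,8,9}->{2,4,5,7,8}
So after constraint 1: D(V) = {2,4,5,7,8}

Answer: {2,4,5,7,8}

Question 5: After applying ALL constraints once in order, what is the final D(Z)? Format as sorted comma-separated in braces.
Answer: {3,4,5}

Derivation:
Constraint 1 (V < Y) on D(V)={2,4,5,7,8,9} D(Y)={3,4,5,6,9}: V {2,4,5,7,8,9}->{2,4,5,7,8}
Constraint 2 (V < Y) on D(V)={2,4,5,7,8} D(Y)={3,4,5,6,9}: no change
Constraint 3 (V != Z) on D(V)={2,4,5,7,8} D(Z)={3,4,5}: no change
So after all 3 constraints: D(Z) = {3,4,5}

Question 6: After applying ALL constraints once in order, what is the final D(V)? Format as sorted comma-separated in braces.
Constraint 1 (V < Y) on D(V)={2,4,5,7,8,9} D(Y)={3,4,5,6,9}: V {2,4,5,7,8,9}->{2,4,5,7,8}
Constraint 2 (V < Y) on D(V)={2,4,5,7,8} D(Y)={3,4,5,6,9}: no change
Constraint 3 (V != Z) on D(V)={2,4,5,7,8} D(Z)={3,4,5}: no change
So after all 3 constraints: D(V) = {2,4,5,7,8}

Answer: {2,4,5,7,8}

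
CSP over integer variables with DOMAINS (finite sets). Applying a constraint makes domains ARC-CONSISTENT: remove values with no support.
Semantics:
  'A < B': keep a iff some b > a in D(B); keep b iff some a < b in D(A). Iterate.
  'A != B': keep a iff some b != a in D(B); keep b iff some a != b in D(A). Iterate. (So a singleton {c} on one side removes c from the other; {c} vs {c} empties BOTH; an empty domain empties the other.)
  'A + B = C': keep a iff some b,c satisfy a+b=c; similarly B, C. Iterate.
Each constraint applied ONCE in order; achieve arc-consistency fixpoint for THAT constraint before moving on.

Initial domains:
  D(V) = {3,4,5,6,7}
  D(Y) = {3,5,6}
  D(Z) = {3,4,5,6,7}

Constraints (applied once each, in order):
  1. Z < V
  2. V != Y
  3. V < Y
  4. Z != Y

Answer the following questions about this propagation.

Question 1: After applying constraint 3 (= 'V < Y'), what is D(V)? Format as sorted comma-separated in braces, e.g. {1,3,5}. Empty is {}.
Answer: {4,5}

Derivation:
Constraint 1 (Z < V) on D(Z)={3,4,5,6,7} D(V)={3,4,5,6,7}: Z {3,4,5,6,7}->{3,4,5,6}; V {3,4,5,6,7}->{4,5,6,7}
Constraint 2 (V != Y) on D(V)={4,5,6,7} D(Y)={3,5,6}: no change
Constraint 3 (V < Y) on D(V)={4,5,6,7} D(Y)={3,5,6}: V {4,5,6,7}->{4,5}; Y {3,5,6}->{5,6}
So after constraint 3: D(V) = {4,5}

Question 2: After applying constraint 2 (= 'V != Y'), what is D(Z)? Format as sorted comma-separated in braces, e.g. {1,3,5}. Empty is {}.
Constraint 1 (Z < V) on D(Z)={3,4,5,6,7} D(V)={3,4,5,6,7}: Z {3,4,5,6,7}->{3,4,5,6}; V {3,4,5,6,7}->{4,5,6,7}
Constraint 2 (V != Y) on D(V)={4,5,6,7} D(Y)={3,5,6}: no change
So after constraint 2: D(Z) = {3,4,5,6}

Answer: {3,4,5,6}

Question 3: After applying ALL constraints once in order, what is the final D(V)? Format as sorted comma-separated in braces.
Answer: {4,5}

Derivation:
Constraint 1 (Z < V) on D(Z)={3,4,5,6,7} D(V)={3,4,5,6,7}: Z {3,4,5,6,7}->{3,4,5,6}; V {3,4,5,6,7}->{4,5,6,7}
Constraint 2 (V != Y) on D(V)={4,5,6,7} D(Y)={3,5,6}: no change
Constraint 3 (V < Y) on D(V)={4,5,6,7} D(Y)={3,5,6}: V {4,5,6,7}->{4,5}; Y {3,5,6}->{5,6}
Constraint 4 (Z != Y) on D(Z)={3,4,5,6} D(Y)={5,6}: no change
So after all 4 constraints: D(V) = {4,5}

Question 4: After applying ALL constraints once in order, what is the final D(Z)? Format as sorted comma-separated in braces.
Answer: {3,4,5,6}

Derivation:
Constraint 1 (Z < V) on D(Z)={3,4,5,6,7} D(V)={3,4,5,6,7}: Z {3,4,5,6,7}->{3,4,5,6}; V {3,4,5,6,7}->{4,5,6,7}
Constraint 2 (V != Y) on D(V)={4,5,6,7} D(Y)={3,5,6}: no change
Constraint 3 (V < Y) on D(V)={4,5,6,7} D(Y)={3,5,6}: V {4,5,6,7}->{4,5}; Y {3,5,6}->{5,6}
Constraint 4 (Z != Y) on D(Z)={3,4,5,6} D(Y)={5,6}: no change
So after all 4 constraints: D(Z) = {3,4,5,6}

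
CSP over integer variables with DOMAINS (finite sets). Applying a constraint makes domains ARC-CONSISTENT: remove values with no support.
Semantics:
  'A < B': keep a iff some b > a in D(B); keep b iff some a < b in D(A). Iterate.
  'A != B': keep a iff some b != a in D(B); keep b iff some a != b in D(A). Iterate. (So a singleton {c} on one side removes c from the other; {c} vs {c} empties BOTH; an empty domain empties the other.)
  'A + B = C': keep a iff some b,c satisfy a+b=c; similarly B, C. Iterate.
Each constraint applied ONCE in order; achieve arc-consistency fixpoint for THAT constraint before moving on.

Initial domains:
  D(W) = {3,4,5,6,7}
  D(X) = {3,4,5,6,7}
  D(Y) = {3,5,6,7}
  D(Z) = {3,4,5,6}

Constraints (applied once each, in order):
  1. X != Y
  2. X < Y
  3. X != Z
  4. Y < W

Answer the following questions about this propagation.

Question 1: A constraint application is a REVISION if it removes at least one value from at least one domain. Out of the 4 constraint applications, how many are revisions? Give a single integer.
Answer: 2

Derivation:
Constraint 1 (X != Y) on D(X)={3,4,5,6,7} D(Y)={3,5,6,7}: no change => not a revision
Constraint 2 (X < Y) on D(X)={3,4,5,6,7} D(Y)={3,5,6,7}: X {3,4,5,6,7}->{3,4,5,6}; Y {3,5,6,7}->{5,6,7} => REVISION
Constraint 3 (X != Z) on D(X)={3,4,5,6} D(Z)={3,4,5,6}: no change => not a revision
Constraint 4 (Y < W) on D(Y)={5,6,7} D(W)={3,4,5,6,7}: Y {5,6,7}->{5,6}; W {3,4,5,6,7}->{6,7} => REVISION
Total revisions = 2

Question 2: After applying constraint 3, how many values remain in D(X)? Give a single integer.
Constraint 1 (X != Y) on D(X)={3,4,5,6,7} D(Y)={3,5,6,7}: no change
Constraint 2 (X < Y) on D(X)={3,4,5,6,7} D(Y)={3,5,6,7}: X {3,4,5,6,7}->{3,4,5,6}; Y {3,5,6,7}->{5,6,7}
Constraint 3 (X != Z) on D(X)={3,4,5,6} D(Z)={3,4,5,6}: no change
So after constraint 3: D(X)={3,4,5,6}, size = 4

Answer: 4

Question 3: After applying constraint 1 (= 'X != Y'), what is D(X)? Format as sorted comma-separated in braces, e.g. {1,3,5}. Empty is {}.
Constraint 1 (X != Y) on D(X)={3,4,5,6,7} D(Y)={3,5,6,7}: no change
So after constraint 1: D(X) = {3,4,5,6,7}

Answer: {3,4,5,6,7}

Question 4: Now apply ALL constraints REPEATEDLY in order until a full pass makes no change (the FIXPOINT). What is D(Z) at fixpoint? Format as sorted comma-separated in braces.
Answer: {3,4,5,6}

Derivation:
pass 0 (initial): D(Z)={3,4,5,6}
pass 1: W {3,4,5,6,7}->{6,7}; X {3,4,5,6,7}->{3,4,5,6}; Y {3,5,6,7}->{5,6}
pass 2: X {3,4,5,6}->{3,4,5}
pass 3: no change
Fixpoint after 3 passes: D(Z) = {3,4,5,6}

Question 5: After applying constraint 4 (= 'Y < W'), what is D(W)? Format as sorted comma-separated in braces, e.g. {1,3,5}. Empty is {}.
Constraint 1 (X != Y) on D(X)={3,4,5,6,7} D(Y)={3,5,6,7}: no change
Constraint 2 (X < Y) on D(X)={3,4,5,6,7} D(Y)={3,5,6,7}: X {3,4,5,6,7}->{3,4,5,6}; Y {3,5,6,7}->{5,6,7}
Constraint 3 (X != Z) on D(X)={3,4,5,6} D(Z)={3,4,5,6}: no change
Constraint 4 (Y < W) on D(Y)={5,6,7} D(W)={3,4,5,6,7}: Y {5,6,7}->{5,6}; W {3,4,5,6,7}->{6,7}
So after constraint 4: D(W) = {6,7}

Answer: {6,7}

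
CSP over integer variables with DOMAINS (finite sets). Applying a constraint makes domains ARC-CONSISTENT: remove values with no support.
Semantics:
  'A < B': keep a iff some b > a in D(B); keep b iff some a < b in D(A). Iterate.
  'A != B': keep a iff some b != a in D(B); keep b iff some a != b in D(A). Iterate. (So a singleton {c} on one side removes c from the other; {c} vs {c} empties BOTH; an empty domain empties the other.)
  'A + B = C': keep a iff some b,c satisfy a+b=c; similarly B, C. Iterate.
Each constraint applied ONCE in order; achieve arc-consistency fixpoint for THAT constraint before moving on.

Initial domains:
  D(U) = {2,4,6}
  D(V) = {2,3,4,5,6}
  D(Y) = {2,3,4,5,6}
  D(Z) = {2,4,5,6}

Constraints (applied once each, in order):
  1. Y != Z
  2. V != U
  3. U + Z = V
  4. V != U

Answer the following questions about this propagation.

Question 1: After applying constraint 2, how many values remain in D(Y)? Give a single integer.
Answer: 5

Derivation:
Constraint 1 (Y != Z) on D(Y)={2,3,4,5,6} D(Z)={2,4,5,6}: no change
Constraint 2 (V != U) on D(V)={2,3,4,5,6} D(U)={2,4,6}: no change
So after constraint 2: D(Y)={2,3,4,5,6}, size = 5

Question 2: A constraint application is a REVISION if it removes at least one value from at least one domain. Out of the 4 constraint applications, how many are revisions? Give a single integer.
Constraint 1 (Y != Z) on D(Y)={2,3,4,5,6} D(Z)={2,4,5,6}: no change => not a revision
Constraint 2 (V != U) on D(V)={2,3,4,5,6} D(U)={2,4,6}: no change => not a revision
Constraint 3 (U + Z = V) on D(U)={2,4,6} D(Z)={2,4,5,6} D(V)={2,3,4,5,6}: U {2,4,6}->{2,4}; Z {2,4,5,6}->{2,4}; V {2,3,4,5,6}->{4,6} => REVISION
Constraint 4 (V != U) on D(V)={4,6} D(U)={2,4}: no change => not a revision
Total revisions = 1

Answer: 1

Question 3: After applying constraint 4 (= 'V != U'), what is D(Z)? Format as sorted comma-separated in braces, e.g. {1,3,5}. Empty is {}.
Constraint 1 (Y != Z) on D(Y)={2,3,4,5,6} D(Z)={2,4,5,6}: no change
Constraint 2 (V != U) on D(V)={2,3,4,5,6} D(U)={2,4,6}: no change
Constraint 3 (U + Z = V) on D(U)={2,4,6} D(Z)={2,4,5,6} D(V)={2,3,4,5,6}: U {2,4,6}->{2,4}; Z {2,4,5,6}->{2,4}; V {2,3,4,5,6}->{4,6}
Constraint 4 (V != U) on D(V)={4,6} D(U)={2,4}: no change
So after constraint 4: D(Z) = {2,4}

Answer: {2,4}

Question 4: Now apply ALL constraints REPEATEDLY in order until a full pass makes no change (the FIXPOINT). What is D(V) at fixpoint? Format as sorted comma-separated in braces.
Answer: {4,6}

Derivation:
pass 0 (initial): D(V)={2,3,4,5,6}
pass 1: U {2,4,6}->{2,4}; V {2,3,4,5,6}->{4,6}; Z {2,4,5,6}->{2,4}
pass 2: no change
Fixpoint after 2 passes: D(V) = {4,6}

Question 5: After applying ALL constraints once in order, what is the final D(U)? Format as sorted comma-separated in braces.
Answer: {2,4}

Derivation:
Constraint 1 (Y != Z) on D(Y)={2,3,4,5,6} D(Z)={2,4,5,6}: no change
Constraint 2 (V != U) on D(V)={2,3,4,5,6} D(U)={2,4,6}: no change
Constraint 3 (U + Z = V) on D(U)={2,4,6} D(Z)={2,4,5,6} D(V)={2,3,4,5,6}: U {2,4,6}->{2,4}; Z {2,4,5,6}->{2,4}; V {2,3,4,5,6}->{4,6}
Constraint 4 (V != U) on D(V)={4,6} D(U)={2,4}: no change
So after all 4 constraints: D(U) = {2,4}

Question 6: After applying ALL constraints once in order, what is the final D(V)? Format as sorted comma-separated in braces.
Constraint 1 (Y != Z) on D(Y)={2,3,4,5,6} D(Z)={2,4,5,6}: no change
Constraint 2 (V != U) on D(V)={2,3,4,5,6} D(U)={2,4,6}: no change
Constraint 3 (U + Z = V) on D(U)={2,4,6} D(Z)={2,4,5,6} D(V)={2,3,4,5,6}: U {2,4,6}->{2,4}; Z {2,4,5,6}->{2,4}; V {2,3,4,5,6}->{4,6}
Constraint 4 (V != U) on D(V)={4,6} D(U)={2,4}: no change
So after all 4 constraints: D(V) = {4,6}

Answer: {4,6}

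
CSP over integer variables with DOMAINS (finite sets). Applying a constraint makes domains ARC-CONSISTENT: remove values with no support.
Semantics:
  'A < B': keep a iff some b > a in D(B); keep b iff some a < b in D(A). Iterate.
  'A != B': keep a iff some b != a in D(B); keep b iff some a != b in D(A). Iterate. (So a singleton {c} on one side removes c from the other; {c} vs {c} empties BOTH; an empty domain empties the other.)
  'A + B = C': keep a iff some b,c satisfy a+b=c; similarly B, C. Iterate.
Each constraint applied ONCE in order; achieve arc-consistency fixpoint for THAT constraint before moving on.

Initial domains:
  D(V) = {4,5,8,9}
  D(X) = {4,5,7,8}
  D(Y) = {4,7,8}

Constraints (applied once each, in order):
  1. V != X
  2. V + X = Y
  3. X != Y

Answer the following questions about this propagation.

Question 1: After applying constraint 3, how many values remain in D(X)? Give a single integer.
Answer: 1

Derivation:
Constraint 1 (V != X) on D(V)={4,5,8,9} D(X)={4,5,7,8}: no change
Constraint 2 (V + X = Y) on D(V)={4,5,8,9} D(X)={4,5,7,8} D(Y)={4,7,8}: V {4,5,8,9}->{4}; X {4,5,7,8}->{4}; Y {4,7,8}->{8}
Constraint 3 (X != Y) on D(X)={4} D(Y)={8}: no change
So after constraint 3: D(X)={4}, size = 1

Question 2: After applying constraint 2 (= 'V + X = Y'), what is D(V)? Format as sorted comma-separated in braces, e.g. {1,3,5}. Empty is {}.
Answer: {4}

Derivation:
Constraint 1 (V != X) on D(V)={4,5,8,9} D(X)={4,5,7,8}: no change
Constraint 2 (V + X = Y) on D(V)={4,5,8,9} D(X)={4,5,7,8} D(Y)={4,7,8}: V {4,5,8,9}->{4}; X {4,5,7,8}->{4}; Y {4,7,8}->{8}
So after constraint 2: D(V) = {4}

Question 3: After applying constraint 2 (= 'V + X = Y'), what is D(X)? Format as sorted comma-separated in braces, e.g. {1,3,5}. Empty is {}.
Answer: {4}

Derivation:
Constraint 1 (V != X) on D(V)={4,5,8,9} D(X)={4,5,7,8}: no change
Constraint 2 (V + X = Y) on D(V)={4,5,8,9} D(X)={4,5,7,8} D(Y)={4,7,8}: V {4,5,8,9}->{4}; X {4,5,7,8}->{4}; Y {4,7,8}->{8}
So after constraint 2: D(X) = {4}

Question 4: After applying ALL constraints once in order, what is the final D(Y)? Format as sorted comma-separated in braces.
Constraint 1 (V != X) on D(V)={4,5,8,9} D(X)={4,5,7,8}: no change
Constraint 2 (V + X = Y) on D(V)={4,5,8,9} D(X)={4,5,7,8} D(Y)={4,7,8}: V {4,5,8,9}->{4}; X {4,5,7,8}->{4}; Y {4,7,8}->{8}
Constraint 3 (X != Y) on D(X)={4} D(Y)={8}: no change
So after all 3 constraints: D(Y) = {8}

Answer: {8}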